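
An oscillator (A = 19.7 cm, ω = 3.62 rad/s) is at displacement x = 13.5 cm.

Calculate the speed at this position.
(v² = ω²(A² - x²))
v = ω√(A² − x²) = 3.62×√(0.197² − 0.135²) = 0.5194 m/s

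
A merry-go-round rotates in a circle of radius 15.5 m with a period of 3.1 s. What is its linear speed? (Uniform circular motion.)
v = 2πr/T = 2π×15.5/3.1 = 31.42 m/s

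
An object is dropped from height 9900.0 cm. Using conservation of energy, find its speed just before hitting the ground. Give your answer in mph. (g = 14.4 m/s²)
mgh = ½mv² → v = √(2gh) = √(2×14.4×99) = 53.4 m/s = 119.4 mph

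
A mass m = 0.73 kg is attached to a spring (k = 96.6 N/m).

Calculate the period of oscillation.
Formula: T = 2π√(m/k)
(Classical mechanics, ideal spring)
T = 2π√(m/k) = 2π√(0.73/96.6) = 0.5462 s; f = 1/T = 1.831 Hz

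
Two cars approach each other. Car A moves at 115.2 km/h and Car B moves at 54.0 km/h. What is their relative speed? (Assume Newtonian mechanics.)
v_rel = v_A + v_B = 115.2 + 54.0 = 169.2 km/h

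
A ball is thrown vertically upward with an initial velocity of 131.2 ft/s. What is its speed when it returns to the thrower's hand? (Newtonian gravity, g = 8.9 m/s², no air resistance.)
By conservation of energy, the ball returns at the same speed = 131.2 ft/s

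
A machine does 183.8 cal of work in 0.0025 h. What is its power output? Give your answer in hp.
P = W/t = 769 J / 9 s = 85.45 W = 0.1146 hp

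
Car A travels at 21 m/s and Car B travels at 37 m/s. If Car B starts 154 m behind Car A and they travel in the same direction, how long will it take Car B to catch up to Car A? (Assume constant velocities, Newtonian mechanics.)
Relative speed: v_rel = 37 - 21 = 16 m/s
Time to catch: t = d₀/v_rel = 154/16 = 9.62 s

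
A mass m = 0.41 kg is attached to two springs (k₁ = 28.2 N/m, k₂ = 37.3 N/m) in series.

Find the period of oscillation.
k_eq = k₁k₂/(k₁+k₂) = 16.06 N/m
T = 2π√(m/k_eq) = 2π√(0.41/16.06) = 1.004 s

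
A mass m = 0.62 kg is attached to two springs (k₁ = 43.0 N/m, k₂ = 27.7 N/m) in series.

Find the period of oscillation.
k_eq = k₁k₂/(k₁+k₂) = 16.85 N/m
T = 2π√(m/k_eq) = 2π√(0.62/16.85) = 1.205 s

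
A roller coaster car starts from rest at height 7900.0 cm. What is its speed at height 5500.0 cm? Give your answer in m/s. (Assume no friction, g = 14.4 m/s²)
mgh₁ = ½mv₂² + mgh₂ → v₂ = √(2g(h₁−h₂)) = √(2×14.4×(79−55)) = 26.29 m/s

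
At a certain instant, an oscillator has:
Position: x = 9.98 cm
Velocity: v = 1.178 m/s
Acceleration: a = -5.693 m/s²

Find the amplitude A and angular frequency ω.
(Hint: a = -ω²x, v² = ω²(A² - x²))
a = −ω²x → ω = √(|a|/x) = √(5.693/0.0998) = 7.553 rad/s
v² = ω²(A² − x²) → A = √(x² + v²/ω²) = √(0.0998² + 1.178²/7.553²) = 0.1852 m = 18.52 cm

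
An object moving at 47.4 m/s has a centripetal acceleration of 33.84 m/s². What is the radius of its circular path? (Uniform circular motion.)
r = v²/a_c = 47.4²/33.84 = 66.39 m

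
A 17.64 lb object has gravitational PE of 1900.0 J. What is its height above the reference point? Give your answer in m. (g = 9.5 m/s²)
PE = mgh → h = PE/(mg) = 1900 J / (8.001 kg × 9.5 m/s²) = 25 m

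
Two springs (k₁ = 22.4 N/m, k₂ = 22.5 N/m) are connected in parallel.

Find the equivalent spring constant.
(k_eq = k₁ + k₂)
k_eq = k₁ + k₂ = 22.4 + 22.5 = 44.9 N/m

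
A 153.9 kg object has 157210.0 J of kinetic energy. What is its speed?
KE = ½mv² → v = √(2KE/m) = √(2×157210.0/153.9) = 45.2 m/s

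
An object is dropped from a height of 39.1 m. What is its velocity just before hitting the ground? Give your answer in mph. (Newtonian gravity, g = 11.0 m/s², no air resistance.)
v = √(2gh) (with unit conversion) = 65.61 mph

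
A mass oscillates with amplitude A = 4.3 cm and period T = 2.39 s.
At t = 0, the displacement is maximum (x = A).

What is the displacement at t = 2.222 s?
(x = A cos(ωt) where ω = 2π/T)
ω = 2π/T = 2π/2.39 = 2.629 rad/s
x = A cos(ωt) = 4.3×cos(2.629×2.222) = 3.887 cm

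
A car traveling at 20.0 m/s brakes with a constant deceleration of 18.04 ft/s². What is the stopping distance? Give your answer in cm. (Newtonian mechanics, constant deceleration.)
d = v₀² / (2a) (with unit conversion) = 3637.0 cm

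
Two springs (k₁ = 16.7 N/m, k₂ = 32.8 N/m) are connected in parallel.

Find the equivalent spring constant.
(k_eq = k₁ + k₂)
k_eq = k₁ + k₂ = 16.7 + 32.8 = 49.5 N/m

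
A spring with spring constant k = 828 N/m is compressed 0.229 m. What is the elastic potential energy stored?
PE = ½kx² = ½×828×0.229² = 21.71 J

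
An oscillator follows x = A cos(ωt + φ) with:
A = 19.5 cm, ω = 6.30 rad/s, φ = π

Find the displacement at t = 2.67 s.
x = A cos(ωt + φ) = 19.5×cos(6.3×2.67 + π) = 8.618 cm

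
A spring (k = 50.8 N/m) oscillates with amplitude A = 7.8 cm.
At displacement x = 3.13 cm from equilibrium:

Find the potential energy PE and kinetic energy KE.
E_total = ½kA² = ½×50.8×(0.078)² = 0.1545 J
PE = ½kx² = ½×50.8×(0.0313)² = 0.02488 J
KE = E_total − PE = 0.1296 J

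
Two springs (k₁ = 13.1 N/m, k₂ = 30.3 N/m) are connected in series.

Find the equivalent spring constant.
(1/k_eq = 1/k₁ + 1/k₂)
1/k_eq = 1/13.1 + 1/30.3 = 0.10934; k_eq = 9.146 N/m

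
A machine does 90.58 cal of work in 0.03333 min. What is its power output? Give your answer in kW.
P = W/t = 379 J / 2 s = 189.5 W = 0.1895 kW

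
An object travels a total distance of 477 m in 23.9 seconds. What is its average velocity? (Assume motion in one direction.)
v_avg = Δd / Δt = 477 / 23.9 = 19.96 m/s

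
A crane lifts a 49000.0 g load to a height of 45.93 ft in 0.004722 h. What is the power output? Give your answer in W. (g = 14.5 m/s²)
W = mgh = 49×14.5×14 = 9947 J
P = W/t = 9947/17 = 585.1 W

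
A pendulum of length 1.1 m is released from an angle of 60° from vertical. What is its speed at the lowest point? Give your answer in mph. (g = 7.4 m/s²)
h = L(1 − cosθ) = 1.1×(1 − cos60°) = 0.55 m
v = √(2gh) = √(2×7.4×0.55) = 2.853 m/s = 6.382 mph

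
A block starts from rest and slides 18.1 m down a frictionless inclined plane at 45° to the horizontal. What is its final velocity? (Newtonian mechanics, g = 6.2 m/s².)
a = g sin(θ) = 6.2 × sin(45°) = 4.38 m/s²
v = √(2ad) = √(2 × 4.38 × 18.1) = 12.6 m/s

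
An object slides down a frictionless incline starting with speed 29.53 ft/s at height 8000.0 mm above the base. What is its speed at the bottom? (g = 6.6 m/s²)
½mv₀² + mgh = ½mv² → v = √(v₀² + 2gh) = √(9.001² + 2×6.6×8) = 13.66 m/s = 44.82 ft/s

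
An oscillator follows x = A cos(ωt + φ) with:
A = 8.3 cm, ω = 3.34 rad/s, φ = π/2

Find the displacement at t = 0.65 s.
x = A cos(ωt + φ) = 8.3×cos(3.34×0.65 + π/2) = -6.849 cm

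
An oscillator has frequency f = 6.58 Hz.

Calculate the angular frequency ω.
ω = 2πf = 2π×6.58 = 41.34 rad/s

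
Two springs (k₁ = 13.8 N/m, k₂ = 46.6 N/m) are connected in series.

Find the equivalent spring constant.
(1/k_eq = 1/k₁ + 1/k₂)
1/k_eq = 1/13.8 + 1/46.6 = 0.093923; k_eq = 10.65 N/m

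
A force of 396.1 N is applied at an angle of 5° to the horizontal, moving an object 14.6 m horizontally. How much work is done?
W = Fd cosθ = 396.1×14.6×cos(5°) = 5761.1 J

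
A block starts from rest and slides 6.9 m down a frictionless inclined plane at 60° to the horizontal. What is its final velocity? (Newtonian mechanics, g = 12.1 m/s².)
a = g sin(θ) = 12.1 × sin(60°) = 10.48 m/s²
v = √(2ad) = √(2 × 10.48 × 6.9) = 12.03 m/s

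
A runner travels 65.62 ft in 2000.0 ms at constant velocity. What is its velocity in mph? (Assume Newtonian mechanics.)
v = d/t (with unit conversion) = 22.37 mph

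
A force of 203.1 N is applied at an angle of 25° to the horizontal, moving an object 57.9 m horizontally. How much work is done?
W = Fd cosθ = 203.1×57.9×cos(25°) = 10658.0 J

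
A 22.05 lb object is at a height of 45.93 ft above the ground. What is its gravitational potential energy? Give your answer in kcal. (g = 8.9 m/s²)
PE = mgh = 10 kg × 8.9 m/s² × 14 m = 1246 J = 0.2978 kcal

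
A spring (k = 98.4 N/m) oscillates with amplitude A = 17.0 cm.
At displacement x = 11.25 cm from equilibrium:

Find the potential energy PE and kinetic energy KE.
E_total = ½kA² = ½×98.4×(0.17)² = 1.422 J
PE = ½kx² = ½×98.4×(0.1125)² = 0.6227 J
KE = E_total − PE = 0.7992 J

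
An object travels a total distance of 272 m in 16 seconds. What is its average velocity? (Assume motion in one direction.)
v_avg = Δd / Δt = 272 / 16 = 17.0 m/s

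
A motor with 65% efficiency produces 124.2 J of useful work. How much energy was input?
W_in = W_out/η = 124.2/0.65 = 191.08 J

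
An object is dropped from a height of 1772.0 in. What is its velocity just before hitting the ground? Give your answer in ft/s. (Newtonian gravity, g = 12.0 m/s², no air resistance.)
v = √(2gh) (with unit conversion) = 107.8 ft/s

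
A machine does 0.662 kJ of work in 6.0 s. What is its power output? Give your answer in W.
P = W/t = 662 J / 6 s = 110.3 W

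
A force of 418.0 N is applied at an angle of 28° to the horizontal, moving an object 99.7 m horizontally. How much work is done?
W = Fd cosθ = 418.0×99.7×cos(28°) = 36796.0 J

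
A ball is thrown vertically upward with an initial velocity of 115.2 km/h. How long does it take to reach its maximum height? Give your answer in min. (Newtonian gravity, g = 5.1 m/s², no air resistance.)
t_up = v₀/g (with unit conversion) = 0.1046 min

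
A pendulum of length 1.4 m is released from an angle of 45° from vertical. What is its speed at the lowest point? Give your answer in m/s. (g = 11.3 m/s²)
h = L(1 − cosθ) = 1.4×(1 − cos45°) = 0.4101 m
v = √(2gh) = √(2×11.3×0.4101) = 3.044 m/s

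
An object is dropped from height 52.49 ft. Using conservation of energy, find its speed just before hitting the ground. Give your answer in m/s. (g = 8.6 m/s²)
mgh = ½mv² → v = √(2gh) = √(2×8.6×16) = 16.59 m/s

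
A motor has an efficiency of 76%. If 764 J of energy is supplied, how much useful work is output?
W_out = η × W_in = 0.76 × 764 = 580.64 J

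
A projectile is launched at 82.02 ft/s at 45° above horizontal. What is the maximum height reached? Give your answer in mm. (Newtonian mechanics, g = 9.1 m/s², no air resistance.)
H = v₀²sin²(θ)/(2g) (with unit conversion) = 17170.0 mm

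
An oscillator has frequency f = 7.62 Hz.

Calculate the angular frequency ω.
ω = 2πf = 2π×7.62 = 47.88 rad/s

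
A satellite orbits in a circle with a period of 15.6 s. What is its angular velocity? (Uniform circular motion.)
ω = 2π/T = 2π/15.6 = 0.4028 rad/s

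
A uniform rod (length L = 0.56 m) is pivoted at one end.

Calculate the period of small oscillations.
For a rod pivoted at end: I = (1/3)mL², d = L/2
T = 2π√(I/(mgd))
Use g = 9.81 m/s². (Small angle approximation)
I/m = (1/3)L² = 0.1045 m²; d = L/2 = 0.28 m
T = 2π√(I/(mgd)) = 2π√(0.1045/(9.81×0.28)) = 1.226 s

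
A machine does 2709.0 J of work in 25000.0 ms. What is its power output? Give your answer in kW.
P = W/t = 2709 J / 25 s = 108.4 W = 0.1084 kW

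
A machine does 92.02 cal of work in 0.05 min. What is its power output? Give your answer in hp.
P = W/t = 385 J / 3 s = 128.3 W = 0.1721 hp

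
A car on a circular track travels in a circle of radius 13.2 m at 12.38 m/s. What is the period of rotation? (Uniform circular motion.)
T = 2πr/v = 2π×13.2/12.38 = 6.7 s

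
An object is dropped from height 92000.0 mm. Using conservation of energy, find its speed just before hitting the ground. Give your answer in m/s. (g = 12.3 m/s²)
mgh = ½mv² → v = √(2gh) = √(2×12.3×92) = 47.57 m/s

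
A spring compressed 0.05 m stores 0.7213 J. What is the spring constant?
PE = ½kx² → k = 2PE/x² = 2×0.7213/0.05² = 577.0 N/m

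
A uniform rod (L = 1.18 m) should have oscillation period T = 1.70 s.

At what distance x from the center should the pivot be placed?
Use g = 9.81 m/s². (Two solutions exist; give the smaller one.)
T = 2π√((L²/12 + x²)/(gx)). Let c = T²g/(4π²) = 0.7181.
x² − cx + L²/12 = 0 → x = (c − √(c² − L²/3))/2 = 0.2455 m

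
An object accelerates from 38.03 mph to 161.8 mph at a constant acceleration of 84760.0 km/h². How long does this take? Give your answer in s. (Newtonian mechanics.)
t = (v - v₀)/a (with unit conversion) = 8.46 s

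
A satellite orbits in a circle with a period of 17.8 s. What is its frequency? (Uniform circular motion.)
f = 1/T = 1/17.8 = 0.0562 Hz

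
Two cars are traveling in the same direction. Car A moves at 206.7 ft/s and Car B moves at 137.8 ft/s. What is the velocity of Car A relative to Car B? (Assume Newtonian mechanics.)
v_rel = v_A - v_B = 206.7 - 137.8 = 68.9 ft/s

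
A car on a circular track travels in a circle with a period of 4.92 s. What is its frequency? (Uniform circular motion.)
f = 1/T = 1/4.92 = 0.2033 Hz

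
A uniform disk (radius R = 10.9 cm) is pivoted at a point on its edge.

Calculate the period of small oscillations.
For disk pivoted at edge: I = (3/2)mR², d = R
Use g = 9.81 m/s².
I/m = (3/2)R² = 0.01782 m²; d = R = 0.109 m
T = 2π√((3/2)R²/(gR)) = 2π√(3R/(2g)) = 0.8112 s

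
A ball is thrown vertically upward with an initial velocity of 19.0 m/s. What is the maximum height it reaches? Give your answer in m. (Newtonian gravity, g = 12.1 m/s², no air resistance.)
h_max = v₀²/(2g) = 14.92 m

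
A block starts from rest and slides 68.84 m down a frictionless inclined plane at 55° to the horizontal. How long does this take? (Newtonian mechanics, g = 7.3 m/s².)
a = g sin(θ) = 7.3 × sin(55°) = 5.98 m/s²
t = √(2d/a) = √(2 × 68.84 / 5.98) = 4.8 s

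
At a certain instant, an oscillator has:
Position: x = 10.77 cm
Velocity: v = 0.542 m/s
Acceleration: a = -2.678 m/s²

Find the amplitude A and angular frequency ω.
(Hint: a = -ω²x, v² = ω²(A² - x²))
a = −ω²x → ω = √(|a|/x) = √(2.678/0.1077) = 4.987 rad/s
v² = ω²(A² − x²) → A = √(x² + v²/ω²) = √(0.1077² + 0.542²/4.987²) = 0.153 m = 15.3 cm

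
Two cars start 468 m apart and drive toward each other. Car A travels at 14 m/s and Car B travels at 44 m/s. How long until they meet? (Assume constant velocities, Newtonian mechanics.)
Combined speed: v_combined = 14 + 44 = 58 m/s
Time to meet: t = d/58 = 468/58 = 8.07 s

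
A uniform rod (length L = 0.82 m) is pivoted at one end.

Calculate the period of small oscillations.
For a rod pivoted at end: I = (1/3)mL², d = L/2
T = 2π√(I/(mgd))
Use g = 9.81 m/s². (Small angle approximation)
I/m = (1/3)L² = 0.2241 m²; d = L/2 = 0.41 m
T = 2π√(I/(mgd)) = 2π√(0.2241/(9.81×0.41)) = 1.483 s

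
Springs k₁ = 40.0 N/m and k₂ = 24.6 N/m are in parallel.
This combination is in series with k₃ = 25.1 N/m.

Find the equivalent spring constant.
k₁₂ = k₁ + k₂ = 64.6 N/m (parallel)
1/k_eq = 1/k₁₂ + 1/k₃ → k_eq = 18.08 N/m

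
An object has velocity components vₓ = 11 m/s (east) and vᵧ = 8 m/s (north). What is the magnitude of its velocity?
|v| = √(vₓ² + vᵧ²) = √(11² + 8²) = √(185) = 13.6 m/s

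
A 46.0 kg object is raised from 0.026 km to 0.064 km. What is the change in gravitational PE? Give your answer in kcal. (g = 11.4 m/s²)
ΔPE = mg(h₂ − h₁) = 46 kg × 11.4 m/s² × (64 − 26) m = 1.993e+04 J = 4.763 kcal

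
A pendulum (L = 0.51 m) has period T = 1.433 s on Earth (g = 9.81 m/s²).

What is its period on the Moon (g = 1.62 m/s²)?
T = 2π√(L/g), so T_moon/T_earth = √(g_earth/g_moon)
T_moon = 2π√(0.51/1.62) = 3.525 s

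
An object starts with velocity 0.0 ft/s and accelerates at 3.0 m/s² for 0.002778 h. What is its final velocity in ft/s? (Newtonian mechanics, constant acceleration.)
v = v₀ + at (with unit conversion) = 98.43 ft/s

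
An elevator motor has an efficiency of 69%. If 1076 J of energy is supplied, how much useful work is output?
W_out = η × W_in = 0.69 × 1076 = 742.44 J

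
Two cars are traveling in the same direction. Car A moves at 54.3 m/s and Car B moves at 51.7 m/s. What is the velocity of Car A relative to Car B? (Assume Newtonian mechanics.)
v_rel = v_A - v_B = 54.3 - 51.7 = 2.6 m/s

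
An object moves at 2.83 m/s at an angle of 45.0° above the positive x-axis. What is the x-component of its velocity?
vₓ = v cos(θ) = 2.83 × cos(45.0°) = 2.0 m/s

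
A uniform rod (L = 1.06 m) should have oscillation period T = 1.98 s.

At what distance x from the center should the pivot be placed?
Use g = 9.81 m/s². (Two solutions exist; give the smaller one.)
T = 2π√((L²/12 + x²)/(gx)). Let c = T²g/(4π²) = 0.9742.
x² − cx + L²/12 = 0 → x = (c − √(c² − L²/3))/2 = 0.1081 m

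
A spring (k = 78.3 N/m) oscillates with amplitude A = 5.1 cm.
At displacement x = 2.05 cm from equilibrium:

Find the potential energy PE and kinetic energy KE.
E_total = ½kA² = ½×78.3×(0.051)² = 0.1018 J
PE = ½kx² = ½×78.3×(0.0205)² = 0.01645 J
KE = E_total − PE = 0.08538 J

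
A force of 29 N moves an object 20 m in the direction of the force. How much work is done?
W = Fd = 29×20 = 580.0 J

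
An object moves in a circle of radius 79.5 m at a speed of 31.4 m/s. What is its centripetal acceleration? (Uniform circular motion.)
a_c = v²/r = 31.4²/79.5 = 985.96/79.5 = 12.4 m/s²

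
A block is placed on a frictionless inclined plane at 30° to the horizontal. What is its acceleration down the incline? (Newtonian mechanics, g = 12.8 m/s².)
a = g sin(θ) = 12.8 × sin(30°) = 12.8 × 0.5 = 6.4 m/s²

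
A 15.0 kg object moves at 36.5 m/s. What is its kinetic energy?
KE = ½mv² = ½×15.0×36.5² = 9991.875 J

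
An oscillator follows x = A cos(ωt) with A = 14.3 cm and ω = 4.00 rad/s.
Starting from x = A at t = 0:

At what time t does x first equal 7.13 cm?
cos(ωt) = x/A = 7.13/14.3 = 0.4986
ωt = arccos(0.4986) = 1.049 rad
t = 1.049/4.0 = 0.2622 s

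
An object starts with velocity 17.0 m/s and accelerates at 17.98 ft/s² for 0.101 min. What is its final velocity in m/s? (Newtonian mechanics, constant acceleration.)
v = v₀ + at (with unit conversion) = 50.21 m/s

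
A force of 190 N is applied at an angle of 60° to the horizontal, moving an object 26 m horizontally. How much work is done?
W = Fd cosθ = 190×26×cos(60°) = 2470.0 J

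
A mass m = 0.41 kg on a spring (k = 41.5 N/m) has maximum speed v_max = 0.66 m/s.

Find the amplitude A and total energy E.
½mv²_max = ½kA² → A = v_max√(m/k) = 0.66×√(0.41/41.5) = 0.0656 m = 6.56 cm
E = ½mv²_max = ½×0.41×0.66² = 0.0893 J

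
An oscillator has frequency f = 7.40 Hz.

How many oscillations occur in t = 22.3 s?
n = f×t = 7.4×22.3 = 165 oscillations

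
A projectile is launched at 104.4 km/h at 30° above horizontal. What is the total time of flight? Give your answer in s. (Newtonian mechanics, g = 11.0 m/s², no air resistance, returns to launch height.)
T = 2v₀sin(θ)/g (with unit conversion) = 2.636 s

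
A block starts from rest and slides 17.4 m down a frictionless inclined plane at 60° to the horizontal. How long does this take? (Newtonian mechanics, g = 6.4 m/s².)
a = g sin(θ) = 6.4 × sin(60°) = 5.54 m/s²
t = √(2d/a) = √(2 × 17.4 / 5.54) = 2.51 s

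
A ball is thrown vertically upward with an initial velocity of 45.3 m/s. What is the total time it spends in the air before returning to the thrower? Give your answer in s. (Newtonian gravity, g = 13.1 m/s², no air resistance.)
t_total = 2v₀/g = 6.916 s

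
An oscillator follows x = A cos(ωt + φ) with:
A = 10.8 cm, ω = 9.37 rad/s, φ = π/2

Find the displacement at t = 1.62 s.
x = A cos(ωt + φ) = 10.8×cos(9.37×1.62 + π/2) = -5.446 cm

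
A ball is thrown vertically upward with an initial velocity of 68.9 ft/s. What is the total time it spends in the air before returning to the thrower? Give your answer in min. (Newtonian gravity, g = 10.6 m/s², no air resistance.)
t_total = 2v₀/g (with unit conversion) = 0.06604 min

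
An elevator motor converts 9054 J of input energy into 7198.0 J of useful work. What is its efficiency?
η = W_out/W_in = 7198.0/9054 = 0.795 = 79.5%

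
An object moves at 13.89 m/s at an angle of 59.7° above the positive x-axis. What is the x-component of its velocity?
vₓ = v cos(θ) = 13.89 × cos(59.7°) = 7.01 m/s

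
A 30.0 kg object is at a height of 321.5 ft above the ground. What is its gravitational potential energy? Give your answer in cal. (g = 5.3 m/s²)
PE = mgh = 30 kg × 5.3 m/s² × 97.99 m = 1.558e+04 J = 3724.0 cal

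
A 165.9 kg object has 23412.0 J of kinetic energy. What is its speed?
KE = ½mv² → v = √(2KE/m) = √(2×23412.0/165.9) = 16.8 m/s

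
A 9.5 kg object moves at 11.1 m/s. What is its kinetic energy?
KE = ½mv² = ½×9.5×11.1² = 585.2475 J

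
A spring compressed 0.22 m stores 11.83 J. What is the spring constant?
PE = ½kx² → k = 2PE/x² = 2×11.83/0.22² = 488.8 N/m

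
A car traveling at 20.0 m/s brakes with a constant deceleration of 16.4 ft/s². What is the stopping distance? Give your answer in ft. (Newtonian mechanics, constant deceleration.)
d = v₀² / (2a) (with unit conversion) = 131.3 ft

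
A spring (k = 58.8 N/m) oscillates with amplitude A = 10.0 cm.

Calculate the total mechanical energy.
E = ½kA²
E = ½kA² = ½×58.8×(0.1)² = 0.294 J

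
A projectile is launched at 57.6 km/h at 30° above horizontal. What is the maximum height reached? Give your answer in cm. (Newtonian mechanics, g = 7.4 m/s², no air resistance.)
H = v₀²sin²(θ)/(2g) (with unit conversion) = 432.4 cm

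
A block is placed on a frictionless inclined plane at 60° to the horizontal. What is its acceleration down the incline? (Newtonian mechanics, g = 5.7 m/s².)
a = g sin(θ) = 5.7 × sin(60°) = 5.7 × 0.866 = 4.94 m/s²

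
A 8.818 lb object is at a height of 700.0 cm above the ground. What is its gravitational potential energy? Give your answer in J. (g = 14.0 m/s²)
PE = mgh = 4 kg × 14.0 m/s² × 7 m = 392 J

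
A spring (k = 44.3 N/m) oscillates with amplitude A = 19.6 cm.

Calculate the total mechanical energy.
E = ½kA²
E = ½kA² = ½×44.3×(0.196)² = 0.8509 J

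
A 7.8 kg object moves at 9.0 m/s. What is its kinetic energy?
KE = ½mv² = ½×7.8×9.0² = 315.9 J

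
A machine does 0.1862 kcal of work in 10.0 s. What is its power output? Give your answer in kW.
P = W/t = 779.1 J / 10 s = 77.91 W = 0.07791 kW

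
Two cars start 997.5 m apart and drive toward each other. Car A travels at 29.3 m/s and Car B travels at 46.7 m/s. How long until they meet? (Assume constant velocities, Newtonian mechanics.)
Combined speed: v_combined = 29.3 + 46.7 = 76 m/s
Time to meet: t = d/76 = 997.5/76 = 13.12 s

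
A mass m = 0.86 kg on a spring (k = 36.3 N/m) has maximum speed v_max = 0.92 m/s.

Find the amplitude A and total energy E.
½mv²_max = ½kA² → A = v_max√(m/k) = 0.92×√(0.86/36.3) = 0.1416 m = 14.16 cm
E = ½mv²_max = ½×0.86×0.92² = 0.364 J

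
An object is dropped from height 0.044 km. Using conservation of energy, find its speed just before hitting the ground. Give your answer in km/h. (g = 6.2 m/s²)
mgh = ½mv² → v = √(2gh) = √(2×6.2×44) = 23.36 m/s = 84.09 km/h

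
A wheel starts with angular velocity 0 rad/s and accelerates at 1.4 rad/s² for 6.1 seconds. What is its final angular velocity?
ω = ω₀ + αt = 0 + 1.4 × 6.1 = 8.54 rad/s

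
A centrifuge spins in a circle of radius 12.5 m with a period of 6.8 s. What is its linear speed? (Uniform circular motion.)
v = 2πr/T = 2π×12.5/6.8 = 11.55 m/s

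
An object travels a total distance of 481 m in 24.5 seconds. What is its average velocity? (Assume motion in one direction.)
v_avg = Δd / Δt = 481 / 24.5 = 19.63 m/s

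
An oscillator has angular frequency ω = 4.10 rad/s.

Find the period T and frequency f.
T = 2π/ω = 2π/4.1 = 1.532 s; f = ω/2π = 0.6525 Hz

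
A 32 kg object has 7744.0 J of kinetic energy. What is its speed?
KE = ½mv² → v = √(2KE/m) = √(2×7744.0/32) = 22.0 m/s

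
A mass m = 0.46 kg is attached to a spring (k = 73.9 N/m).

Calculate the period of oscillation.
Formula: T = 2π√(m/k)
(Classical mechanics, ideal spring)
T = 2π√(m/k) = 2π√(0.46/73.9) = 0.4957 s; f = 1/T = 2.017 Hz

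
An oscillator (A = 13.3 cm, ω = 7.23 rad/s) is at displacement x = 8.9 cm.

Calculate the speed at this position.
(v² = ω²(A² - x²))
v = ω√(A² − x²) = 7.23×√(0.133² − 0.089²) = 0.7146 m/s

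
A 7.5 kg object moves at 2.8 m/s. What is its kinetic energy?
KE = ½mv² = ½×7.5×2.8² = 29.4 J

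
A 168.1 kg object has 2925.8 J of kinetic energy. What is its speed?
KE = ½mv² → v = √(2KE/m) = √(2×2925.8/168.1) = 5.9 m/s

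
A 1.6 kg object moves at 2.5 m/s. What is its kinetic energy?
KE = ½mv² = ½×1.6×2.5² = 5.0 J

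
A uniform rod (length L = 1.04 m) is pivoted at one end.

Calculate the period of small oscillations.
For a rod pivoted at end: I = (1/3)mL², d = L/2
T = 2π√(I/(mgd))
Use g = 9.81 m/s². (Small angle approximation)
I/m = (1/3)L² = 0.3605 m²; d = L/2 = 0.52 m
T = 2π√(I/(mgd)) = 2π√(0.3605/(9.81×0.52)) = 1.67 s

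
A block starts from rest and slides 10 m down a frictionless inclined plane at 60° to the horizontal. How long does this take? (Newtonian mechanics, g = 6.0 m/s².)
a = g sin(θ) = 6.0 × sin(60°) = 5.2 m/s²
t = √(2d/a) = √(2 × 10 / 5.2) = 1.96 s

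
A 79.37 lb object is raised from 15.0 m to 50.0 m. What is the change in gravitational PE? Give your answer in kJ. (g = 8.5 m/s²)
ΔPE = mg(h₂ − h₁) = 36 kg × 8.5 m/s² × (50 − 15) m = 1.071e+04 J = 10.71 kJ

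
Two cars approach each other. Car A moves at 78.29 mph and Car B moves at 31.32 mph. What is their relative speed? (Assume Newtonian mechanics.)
v_rel = v_A + v_B = 78.29 + 31.32 = 109.6 mph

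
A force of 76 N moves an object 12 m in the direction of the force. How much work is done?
W = Fd = 76×12 = 912.0 J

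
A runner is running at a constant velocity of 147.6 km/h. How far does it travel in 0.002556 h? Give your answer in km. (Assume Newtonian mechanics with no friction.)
d = vt (with unit conversion) = 0.3773 km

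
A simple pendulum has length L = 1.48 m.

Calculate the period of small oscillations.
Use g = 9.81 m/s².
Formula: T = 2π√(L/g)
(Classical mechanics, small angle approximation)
T = 2π√(L/g) = 2π√(1.48/9.81) = 2.44 s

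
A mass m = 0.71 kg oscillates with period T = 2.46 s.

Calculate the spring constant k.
T = 2π√(m/k) → k = m(2π/T)² = 0.71×(2π/2.46)² = 4.632 N/m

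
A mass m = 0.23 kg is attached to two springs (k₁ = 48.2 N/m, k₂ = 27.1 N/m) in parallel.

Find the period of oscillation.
k_eq = k₁+k₂ = 75.3 N/m
T = 2π√(m/k_eq) = 2π√(0.23/75.3) = 0.3473 s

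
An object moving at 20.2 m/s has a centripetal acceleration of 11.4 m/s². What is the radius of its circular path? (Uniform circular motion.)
r = v²/a_c = 20.2²/11.4 = 35.79 m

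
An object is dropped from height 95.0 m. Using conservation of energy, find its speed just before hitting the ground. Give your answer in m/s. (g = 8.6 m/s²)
mgh = ½mv² → v = √(2gh) = √(2×8.6×95) = 40.42 m/s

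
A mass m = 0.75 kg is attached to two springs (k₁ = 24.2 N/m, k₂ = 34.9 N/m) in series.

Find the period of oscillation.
k_eq = k₁k₂/(k₁+k₂) = 14.29 N/m
T = 2π√(m/k_eq) = 2π√(0.75/14.29) = 1.439 s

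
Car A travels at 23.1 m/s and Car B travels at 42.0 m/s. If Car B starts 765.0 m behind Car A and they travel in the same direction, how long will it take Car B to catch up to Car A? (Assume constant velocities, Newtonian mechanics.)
Relative speed: v_rel = 42.0 - 23.1 = 18.9 m/s
Time to catch: t = d₀/v_rel = 765.0/18.9 = 40.48 s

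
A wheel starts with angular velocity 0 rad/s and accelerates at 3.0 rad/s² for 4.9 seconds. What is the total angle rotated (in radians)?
θ = ω₀t + ½αt² = 0×4.9 + ½×3.0×4.9² = 36.02 rad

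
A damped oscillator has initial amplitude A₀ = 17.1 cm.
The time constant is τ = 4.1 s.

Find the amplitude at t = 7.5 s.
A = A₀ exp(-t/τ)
A = A₀ exp(−t/τ) = 17.1×exp(−7.5/4.1) = 2.745 cm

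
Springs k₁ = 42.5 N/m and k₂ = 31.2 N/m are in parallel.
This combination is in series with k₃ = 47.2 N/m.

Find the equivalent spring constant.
k₁₂ = k₁ + k₂ = 73.7 N/m (parallel)
1/k_eq = 1/k₁₂ + 1/k₃ → k_eq = 28.77 N/m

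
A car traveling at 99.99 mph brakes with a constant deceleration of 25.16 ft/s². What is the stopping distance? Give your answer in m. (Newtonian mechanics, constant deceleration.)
d = v₀² / (2a) (with unit conversion) = 130.3 m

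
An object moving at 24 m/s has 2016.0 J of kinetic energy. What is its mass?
KE = ½mv² → m = 2KE/v² = 2×2016.0/24² = 7.0 kg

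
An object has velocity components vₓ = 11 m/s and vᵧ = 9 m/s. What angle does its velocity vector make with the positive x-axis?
θ = arctan(vᵧ/vₓ) = arctan(9/11) = 39.29°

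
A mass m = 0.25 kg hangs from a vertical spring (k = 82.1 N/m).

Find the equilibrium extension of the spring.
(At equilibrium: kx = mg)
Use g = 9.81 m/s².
x_eq = mg/k = 0.25×9.81/82.1 = 0.02987 m = 2.987 cm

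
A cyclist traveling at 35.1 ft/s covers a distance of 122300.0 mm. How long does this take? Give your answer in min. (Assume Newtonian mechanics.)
t = d/v (with unit conversion) = 0.1905 min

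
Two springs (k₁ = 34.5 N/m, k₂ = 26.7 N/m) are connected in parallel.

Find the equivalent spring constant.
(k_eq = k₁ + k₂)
k_eq = k₁ + k₂ = 34.5 + 26.7 = 61.2 N/m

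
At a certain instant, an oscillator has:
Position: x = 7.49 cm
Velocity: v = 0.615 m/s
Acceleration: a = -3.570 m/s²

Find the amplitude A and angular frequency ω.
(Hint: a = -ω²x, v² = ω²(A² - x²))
a = −ω²x → ω = √(|a|/x) = √(3.57/0.0749) = 6.904 rad/s
v² = ω²(A² − x²) → A = √(x² + v²/ω²) = √(0.0749² + 0.615²/6.904²) = 0.1164 m = 11.64 cm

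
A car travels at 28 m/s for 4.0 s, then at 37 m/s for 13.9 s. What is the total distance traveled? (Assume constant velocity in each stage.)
d₁ = v₁t₁ = 28 × 4.0 = 112 m
d₂ = v₂t₂ = 37 × 13.9 = 514.3 m
d_total = 112 + 514.3 = 626.3 m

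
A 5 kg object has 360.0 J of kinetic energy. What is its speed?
KE = ½mv² → v = √(2KE/m) = √(2×360.0/5) = 12.0 m/s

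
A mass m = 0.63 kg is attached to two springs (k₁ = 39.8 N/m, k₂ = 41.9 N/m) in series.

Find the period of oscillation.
k_eq = k₁k₂/(k₁+k₂) = 20.41 N/m
T = 2π√(m/k_eq) = 2π√(0.63/20.41) = 1.104 s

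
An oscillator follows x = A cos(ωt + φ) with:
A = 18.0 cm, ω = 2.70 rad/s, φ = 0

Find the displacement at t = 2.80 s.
x = A cos(ωt + φ) = 18.0×cos(2.7×2.8 + 0) = 5.216 cm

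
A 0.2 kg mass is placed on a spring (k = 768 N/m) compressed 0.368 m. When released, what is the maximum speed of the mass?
½kx² = ½mv² → v = x√(k/m) = 0.368×√(768/0.2) = 22.8 m/s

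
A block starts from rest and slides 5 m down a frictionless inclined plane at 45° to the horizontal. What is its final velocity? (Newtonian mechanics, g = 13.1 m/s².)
a = g sin(θ) = 13.1 × sin(45°) = 9.26 m/s²
v = √(2ad) = √(2 × 9.26 × 5) = 9.62 m/s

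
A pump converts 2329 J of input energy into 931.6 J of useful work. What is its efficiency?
η = W_out/W_in = 931.6/2329 = 0.4 = 40.0%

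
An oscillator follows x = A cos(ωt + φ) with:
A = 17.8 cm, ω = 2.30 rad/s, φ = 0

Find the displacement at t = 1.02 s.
x = A cos(ωt + φ) = 17.8×cos(2.3×1.02 + 0) = -12.46 cm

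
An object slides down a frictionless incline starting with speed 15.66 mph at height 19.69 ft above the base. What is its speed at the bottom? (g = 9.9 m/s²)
½mv₀² + mgh = ½mv² → v = √(v₀² + 2gh) = √(7.001² + 2×9.9×6.002) = 12.96 m/s = 28.98 mph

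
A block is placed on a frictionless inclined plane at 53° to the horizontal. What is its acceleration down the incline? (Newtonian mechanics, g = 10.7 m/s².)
a = g sin(θ) = 10.7 × sin(53°) = 10.7 × 0.7986 = 8.55 m/s²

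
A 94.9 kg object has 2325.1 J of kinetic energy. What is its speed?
KE = ½mv² → v = √(2KE/m) = √(2×2325.1/94.9) = 7.0 m/s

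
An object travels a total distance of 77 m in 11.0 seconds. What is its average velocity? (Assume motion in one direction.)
v_avg = Δd / Δt = 77 / 11.0 = 7.0 m/s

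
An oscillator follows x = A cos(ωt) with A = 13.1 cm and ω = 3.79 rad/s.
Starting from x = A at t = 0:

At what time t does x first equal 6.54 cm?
cos(ωt) = x/A = 6.54/13.1 = 0.4992
ωt = arccos(0.4992) = 1.048 rad
t = 1.048/3.79 = 0.2765 s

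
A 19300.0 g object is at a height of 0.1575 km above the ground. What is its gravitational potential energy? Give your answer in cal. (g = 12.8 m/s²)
PE = mgh = 19.3 kg × 12.8 m/s² × 157.5 m = 3.891e+04 J = 9299.0 cal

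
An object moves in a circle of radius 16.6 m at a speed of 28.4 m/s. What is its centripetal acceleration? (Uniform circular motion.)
a_c = v²/r = 28.4²/16.6 = 806.56/16.6 = 48.59 m/s²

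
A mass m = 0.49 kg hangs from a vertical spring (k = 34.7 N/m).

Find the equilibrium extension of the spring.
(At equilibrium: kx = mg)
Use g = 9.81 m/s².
x_eq = mg/k = 0.49×9.81/34.7 = 0.1385 m = 13.85 cm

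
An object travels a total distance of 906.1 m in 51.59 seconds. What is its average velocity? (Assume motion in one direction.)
v_avg = Δd / Δt = 906.1 / 51.59 = 17.56 m/s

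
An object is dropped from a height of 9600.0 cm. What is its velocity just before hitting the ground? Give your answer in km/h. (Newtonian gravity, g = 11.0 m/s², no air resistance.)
v = √(2gh) (with unit conversion) = 165.4 km/h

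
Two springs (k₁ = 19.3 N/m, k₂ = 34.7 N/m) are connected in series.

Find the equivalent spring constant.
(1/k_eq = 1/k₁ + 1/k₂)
1/k_eq = 1/19.3 + 1/34.7 = 0.080632; k_eq = 12.4 N/m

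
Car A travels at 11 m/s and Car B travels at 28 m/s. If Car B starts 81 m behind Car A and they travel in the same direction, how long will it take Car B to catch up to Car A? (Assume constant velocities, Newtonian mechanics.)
Relative speed: v_rel = 28 - 11 = 17 m/s
Time to catch: t = d₀/v_rel = 81/17 = 4.76 s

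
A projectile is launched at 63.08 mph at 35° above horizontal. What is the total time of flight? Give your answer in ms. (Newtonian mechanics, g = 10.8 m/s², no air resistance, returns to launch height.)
T = 2v₀sin(θ)/g (with unit conversion) = 2995.0 ms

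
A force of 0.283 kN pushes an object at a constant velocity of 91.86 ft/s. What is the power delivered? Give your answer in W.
P = Fv = 283 N × 28 m/s = 7924 W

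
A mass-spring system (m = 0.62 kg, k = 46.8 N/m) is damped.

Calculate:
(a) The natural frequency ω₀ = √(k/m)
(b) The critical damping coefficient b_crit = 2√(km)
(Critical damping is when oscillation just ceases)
ω₀ = √(k/m) = √(46.8/0.62) = 8.688 rad/s
b_crit = 2√(km) = 2√(46.8×0.62) = 10.77 kg/s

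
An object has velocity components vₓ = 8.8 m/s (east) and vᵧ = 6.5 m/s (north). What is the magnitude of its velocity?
|v| = √(vₓ² + vᵧ²) = √(8.8² + 6.5²) = √(119.69) = 10.94 m/s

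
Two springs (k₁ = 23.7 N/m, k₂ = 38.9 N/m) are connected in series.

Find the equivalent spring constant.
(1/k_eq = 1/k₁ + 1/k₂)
1/k_eq = 1/23.7 + 1/38.9 = 0.067901; k_eq = 14.73 N/m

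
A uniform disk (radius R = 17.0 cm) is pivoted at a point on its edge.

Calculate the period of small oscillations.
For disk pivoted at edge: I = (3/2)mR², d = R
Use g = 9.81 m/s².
I/m = (3/2)R² = 0.04335 m²; d = R = 0.17 m
T = 2π√((3/2)R²/(gR)) = 2π√(3R/(2g)) = 1.013 s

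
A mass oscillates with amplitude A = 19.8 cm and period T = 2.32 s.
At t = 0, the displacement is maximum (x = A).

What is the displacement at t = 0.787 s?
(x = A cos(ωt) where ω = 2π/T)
ω = 2π/T = 2π/2.32 = 2.708 rad/s
x = A cos(ωt) = 19.8×cos(2.708×0.787) = -10.53 cm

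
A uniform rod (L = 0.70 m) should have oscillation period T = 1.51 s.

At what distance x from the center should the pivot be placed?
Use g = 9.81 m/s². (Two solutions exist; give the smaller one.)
T = 2π√((L²/12 + x²)/(gx)). Let c = T²g/(4π²) = 0.5666.
x² − cx + L²/12 = 0 → x = (c − √(c² − L²/3))/2 = 0.08475 m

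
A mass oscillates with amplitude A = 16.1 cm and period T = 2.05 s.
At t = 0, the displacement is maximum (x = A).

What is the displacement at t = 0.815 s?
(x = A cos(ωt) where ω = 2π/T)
ω = 2π/T = 2π/2.05 = 3.065 rad/s
x = A cos(ωt) = 16.1×cos(3.065×0.815) = -12.88 cm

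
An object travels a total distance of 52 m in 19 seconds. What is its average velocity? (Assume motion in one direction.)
v_avg = Δd / Δt = 52 / 19 = 2.74 m/s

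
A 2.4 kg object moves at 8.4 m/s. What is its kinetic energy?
KE = ½mv² = ½×2.4×8.4² = 84.672 J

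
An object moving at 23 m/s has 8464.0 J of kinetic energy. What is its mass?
KE = ½mv² → m = 2KE/v² = 2×8464.0/23² = 32.0 kg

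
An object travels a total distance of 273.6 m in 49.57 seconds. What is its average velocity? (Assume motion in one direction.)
v_avg = Δd / Δt = 273.6 / 49.57 = 5.52 m/s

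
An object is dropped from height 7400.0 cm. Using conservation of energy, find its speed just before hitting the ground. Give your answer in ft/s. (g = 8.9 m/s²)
mgh = ½mv² → v = √(2gh) = √(2×8.9×74) = 36.29 m/s = 119.1 ft/s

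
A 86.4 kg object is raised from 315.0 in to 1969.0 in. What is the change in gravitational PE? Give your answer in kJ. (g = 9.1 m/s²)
ΔPE = mg(h₂ − h₁) = 86.4 kg × 9.1 m/s² × (50.01 − 8.001) m = 3.303e+04 J = 33.03 kJ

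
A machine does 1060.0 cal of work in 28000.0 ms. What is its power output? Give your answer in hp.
P = W/t = 4435 J / 28 s = 158.4 W = 0.2124 hp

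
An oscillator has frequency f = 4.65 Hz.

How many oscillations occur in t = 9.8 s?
n = f×t = 4.65×9.8 = 45.57 oscillations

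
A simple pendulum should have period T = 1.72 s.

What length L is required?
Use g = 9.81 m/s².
T = 2π√(L/g) → L = g(T/2π)² = 9.81×(1.72/2π)² = 0.7351 m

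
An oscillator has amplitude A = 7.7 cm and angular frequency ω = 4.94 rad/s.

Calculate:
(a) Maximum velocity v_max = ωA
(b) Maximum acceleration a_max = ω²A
v_max = ωA = 4.94×0.077 = 0.3804 m/s
a_max = ω²A = 4.94²×0.077 = 1.879 m/s²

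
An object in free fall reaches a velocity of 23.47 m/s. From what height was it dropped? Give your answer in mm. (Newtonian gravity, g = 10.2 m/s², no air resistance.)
h = v²/(2g) (with unit conversion) = 27000.0 mm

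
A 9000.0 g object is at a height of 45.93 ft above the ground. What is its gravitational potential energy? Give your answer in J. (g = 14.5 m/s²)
PE = mgh = 9 kg × 14.5 m/s² × 14 m = 1827 J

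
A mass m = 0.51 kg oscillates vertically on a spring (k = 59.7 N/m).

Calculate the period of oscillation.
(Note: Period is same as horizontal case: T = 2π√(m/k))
T = 2π√(m/k) = 2π√(0.51/59.7) = 0.5807 s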